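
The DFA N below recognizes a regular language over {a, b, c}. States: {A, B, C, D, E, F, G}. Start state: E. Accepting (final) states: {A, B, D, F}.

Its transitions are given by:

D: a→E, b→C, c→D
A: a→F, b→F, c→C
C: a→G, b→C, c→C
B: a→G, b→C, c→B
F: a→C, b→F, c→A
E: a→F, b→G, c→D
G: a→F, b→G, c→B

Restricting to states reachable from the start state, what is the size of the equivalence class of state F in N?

1

All states are reachable from the start state.
Initial partition by acceptance: {A,B,D,F} | {C,E,G}.
Split {A,B,D,F} by δ(·,a) → {B,D,F} and {A}.
On input b, block {B,D,F} splits into {B,D} and {F}.
Refine {C,E,G} on symbol a: members go to different blocks, giving {E,G} and {C}.
No further refinement is possible. Final partition (5 blocks): {B,D} | {E,G} | {A} | {F} | {C}.
The equivalence class containing F is {F}, of size 1.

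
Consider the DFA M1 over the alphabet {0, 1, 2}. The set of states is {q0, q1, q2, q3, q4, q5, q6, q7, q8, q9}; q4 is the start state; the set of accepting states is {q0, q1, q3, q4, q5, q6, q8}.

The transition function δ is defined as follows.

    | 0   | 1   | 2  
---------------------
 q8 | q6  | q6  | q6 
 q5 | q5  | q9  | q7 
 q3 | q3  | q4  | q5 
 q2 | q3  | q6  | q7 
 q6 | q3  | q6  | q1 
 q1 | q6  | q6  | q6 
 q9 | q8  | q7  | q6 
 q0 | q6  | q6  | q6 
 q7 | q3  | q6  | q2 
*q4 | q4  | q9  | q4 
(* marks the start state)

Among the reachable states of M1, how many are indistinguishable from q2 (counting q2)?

2

First remove the unreachable states {q0}; 9 states remain.
Initial partition by acceptance: {q1,q3,q4,q5,q6,q8} | {q2,q7,q9}.
Refine {q1,q3,q4,q5,q6,q8} on symbol 1: members go to different blocks, giving {q1,q3,q6,q8} and {q4,q5}.
Refine {q1,q3,q6,q8} on symbol 1: members go to different blocks, giving {q1,q6,q8} and {q3}.
Split {q1,q6,q8} by δ(·,0) → {q1,q8} and {q6}.
On input 0, block {q2,q7,q9} splits into {q2,q7} and {q9}.
Split {q4,q5} by δ(·,2) → {q4} and {q5}.
The partition is now stable with 7 blocks: {q1,q8} | {q2,q7} | {q4} | {q3} | {q6} | {q9} | {q5}.
The equivalence class containing q2 is {q2,q7}, of size 2.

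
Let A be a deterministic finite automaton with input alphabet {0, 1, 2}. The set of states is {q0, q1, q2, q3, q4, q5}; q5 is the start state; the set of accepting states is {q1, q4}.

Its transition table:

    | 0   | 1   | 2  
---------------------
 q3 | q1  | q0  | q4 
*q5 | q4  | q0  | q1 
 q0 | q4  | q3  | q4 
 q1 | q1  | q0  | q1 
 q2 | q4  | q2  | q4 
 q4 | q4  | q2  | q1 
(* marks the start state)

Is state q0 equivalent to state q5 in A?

P0 = {q1,q4} | {q0,q2,q3,q5}.
No further refinement is possible. Final partition (2 blocks): {q1,q4} | {q0,q2,q3,q5}.
q0 and q5 lie in the same block of the stable partition, so they are equivalent — no string distinguishes them.

Yes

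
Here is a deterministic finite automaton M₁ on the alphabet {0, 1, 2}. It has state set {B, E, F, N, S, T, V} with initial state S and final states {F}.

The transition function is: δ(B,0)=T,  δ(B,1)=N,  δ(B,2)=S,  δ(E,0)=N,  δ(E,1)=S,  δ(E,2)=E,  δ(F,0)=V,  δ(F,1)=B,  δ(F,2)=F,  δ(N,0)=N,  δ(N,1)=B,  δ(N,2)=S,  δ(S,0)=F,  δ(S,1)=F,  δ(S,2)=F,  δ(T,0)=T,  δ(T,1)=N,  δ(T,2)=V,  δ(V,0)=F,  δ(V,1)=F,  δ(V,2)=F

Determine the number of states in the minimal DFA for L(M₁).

First remove the unreachable states {E}; 6 states remain.
Start with accepting vs non-accepting: {F} | {B,N,S,T,V}.
Split {B,N,S,T,V} by δ(·,0) → {B,N,T} and {S,V}.
Stable partition: {F} | {B,N,T} | {S,V} — 3 equivalence classes.

3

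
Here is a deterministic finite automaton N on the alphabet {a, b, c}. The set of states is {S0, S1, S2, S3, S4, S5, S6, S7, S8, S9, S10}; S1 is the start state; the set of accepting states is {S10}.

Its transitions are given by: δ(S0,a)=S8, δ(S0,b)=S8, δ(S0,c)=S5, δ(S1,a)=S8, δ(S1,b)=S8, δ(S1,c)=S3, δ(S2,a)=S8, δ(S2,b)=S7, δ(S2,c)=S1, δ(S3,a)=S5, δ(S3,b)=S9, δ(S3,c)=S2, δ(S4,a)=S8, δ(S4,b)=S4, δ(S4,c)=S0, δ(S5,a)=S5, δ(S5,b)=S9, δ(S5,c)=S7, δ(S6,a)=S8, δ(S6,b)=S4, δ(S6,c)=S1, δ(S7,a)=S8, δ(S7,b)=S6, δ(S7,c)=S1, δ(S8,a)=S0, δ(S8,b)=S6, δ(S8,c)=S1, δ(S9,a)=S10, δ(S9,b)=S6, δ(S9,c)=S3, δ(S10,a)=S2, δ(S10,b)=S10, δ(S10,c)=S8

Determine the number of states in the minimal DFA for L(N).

6

Every state is reachable, so we keep all 11.
Start with accepting vs non-accepting: {S10} | {S0,S1,S2,S3,S4,S5,S6,S7,S8,S9}.
Split {S0,S1,S2,S3,S4,S5,S6,S7,S8,S9} by δ(·,a) → {S0,S1,S2,S3,S4,S5,S6,S7,S8} and {S9}.
On input b, block {S0,S1,S2,S3,S4,S5,S6,S7,S8} splits into {S0,S1,S2,S4,S6,S7,S8} and {S3,S5}.
On input c, block {S0,S1,S2,S4,S6,S7,S8} splits into {S2,S4,S6,S7,S8} and {S0,S1}.
Refine {S2,S4,S6,S7,S8} on symbol a: members go to different blocks, giving {S2,S4,S6,S7} and {S8}.
Stable partition: {S10} | {S2,S4,S6,S7} | {S9} | {S3,S5} | {S0,S1} | {S8} — 6 equivalence classes.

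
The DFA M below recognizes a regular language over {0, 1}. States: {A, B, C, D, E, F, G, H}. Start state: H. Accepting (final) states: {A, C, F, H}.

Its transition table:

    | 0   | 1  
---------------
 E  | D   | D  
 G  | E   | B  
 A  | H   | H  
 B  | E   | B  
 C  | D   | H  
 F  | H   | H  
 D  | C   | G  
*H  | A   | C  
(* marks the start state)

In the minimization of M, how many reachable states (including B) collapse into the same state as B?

First remove the unreachable states {F}; 7 states remain.
Initial partition by acceptance: {A,C,H} | {B,D,E,G}.
Split {A,C,H} by δ(·,0) → {A,H} and {C}.
Refine {A,H} on symbol 1: members go to different blocks, giving {A} and {H}.
On input 0, block {B,D,E,G} splits into {B,E,G} and {D}.
Refine {B,E,G} on symbol 0: members go to different blocks, giving {B,G} and {E}.
Stable partition: {A} | {B,G} | {C} | {H} | {D} | {E} — 6 equivalence classes.
State B belongs to the block {B,G}, which has 2 states.

2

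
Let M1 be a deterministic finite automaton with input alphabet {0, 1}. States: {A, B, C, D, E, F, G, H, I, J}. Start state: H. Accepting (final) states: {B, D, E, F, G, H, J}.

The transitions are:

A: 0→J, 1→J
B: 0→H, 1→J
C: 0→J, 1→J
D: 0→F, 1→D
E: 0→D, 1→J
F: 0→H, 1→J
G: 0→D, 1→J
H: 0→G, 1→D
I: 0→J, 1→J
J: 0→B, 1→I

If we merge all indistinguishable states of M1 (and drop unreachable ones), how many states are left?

Reachable states from the start: {B,D,F,G,H,I,J}. Unreachable: {A,C,E} — drop them.
Initial partition by acceptance: {B,D,F,G,H,J} | {I}.
Refine {B,D,F,G,H,J} on symbol 1: members go to different blocks, giving {B,D,F,G,H} and {J}.
Split {B,D,F,G,H} by δ(·,1) → {B,F,G} and {D,H}.
No further refinement is possible. Final partition (4 blocks): {B,F,G} | {I} | {J} | {D,H}.

4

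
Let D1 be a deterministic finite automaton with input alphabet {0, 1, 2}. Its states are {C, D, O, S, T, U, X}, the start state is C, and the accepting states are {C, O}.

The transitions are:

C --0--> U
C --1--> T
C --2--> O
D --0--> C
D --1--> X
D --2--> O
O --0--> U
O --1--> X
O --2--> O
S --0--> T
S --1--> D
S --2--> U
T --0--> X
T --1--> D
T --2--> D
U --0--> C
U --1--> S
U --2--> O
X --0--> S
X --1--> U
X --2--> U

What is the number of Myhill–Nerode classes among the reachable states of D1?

All states are reachable from the start state.
Initial partition by acceptance: {C,O} | {D,S,T,U,X}.
Refine {D,S,T,U,X} on symbol 0: members go to different blocks, giving {S,T,X} and {D,U}.
The partition is now stable with 3 blocks: {C,O} | {S,T,X} | {D,U}.

3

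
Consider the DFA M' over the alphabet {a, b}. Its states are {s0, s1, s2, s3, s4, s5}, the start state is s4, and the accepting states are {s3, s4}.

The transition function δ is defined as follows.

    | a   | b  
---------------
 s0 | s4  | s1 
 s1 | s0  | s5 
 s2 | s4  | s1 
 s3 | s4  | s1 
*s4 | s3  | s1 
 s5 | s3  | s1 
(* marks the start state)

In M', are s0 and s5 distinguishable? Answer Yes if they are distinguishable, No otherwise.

Reachable states from the start: {s0,s1,s3,s4,s5}. Unreachable: {s2} — drop them.
Initial partition by acceptance: {s3,s4} | {s0,s1,s5}.
On input a, block {s0,s1,s5} splits into {s0,s5} and {s1}.
No further refinement is possible. Final partition (3 blocks): {s3,s4} | {s0,s5} | {s1}.
s0 and s5 lie in the same block of the stable partition, so they are equivalent — no string distinguishes them.

No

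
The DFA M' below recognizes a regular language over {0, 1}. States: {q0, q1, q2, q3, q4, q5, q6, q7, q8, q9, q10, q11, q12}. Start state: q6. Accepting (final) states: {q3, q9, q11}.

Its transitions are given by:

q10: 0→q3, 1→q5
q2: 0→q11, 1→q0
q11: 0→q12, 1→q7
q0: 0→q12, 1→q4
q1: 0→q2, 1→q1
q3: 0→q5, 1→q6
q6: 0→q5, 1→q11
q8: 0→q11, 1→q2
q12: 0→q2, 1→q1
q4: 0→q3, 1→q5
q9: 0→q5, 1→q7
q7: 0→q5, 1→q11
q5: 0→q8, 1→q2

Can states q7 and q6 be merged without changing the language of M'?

Reachable states from the start: {q0,q1,q2,q3,q4,q5,q6,q7,q8,q11,q12}. Unreachable: {q9,q10} — drop them.
Start with accepting vs non-accepting: {q3,q11} | {q0,q1,q2,q4,q5,q6,q7,q8,q12}.
Refine {q0,q1,q2,q4,q5,q6,q7,q8,q12} on symbol 0: members go to different blocks, giving {q0,q1,q5,q6,q7,q12} and {q2,q4,q8}.
Refine {q0,q1,q5,q6,q7,q12} on symbol 0: members go to different blocks, giving {q0,q6,q7} and {q1,q5,q12}.
On input 1, block {q0,q6,q7} splits into {q6,q7} and {q0}.
Split {q2,q4,q8} by δ(·,1) → {q2} and {q4} and {q8}.
Split {q1,q5,q12} by δ(·,0) → {q1,q12} and {q5}.
Split {q3,q11} by δ(·,0) → {q3} and {q11}.
Stable partition: {q3} | {q6,q7} | {q2} | {q1,q12} | {q0} | {q4} | {q8} | {q5} | {q11} — 9 equivalence classes.
q7 and q6 lie in the same block of the stable partition, so they are equivalent — no string distinguishes them.

Yes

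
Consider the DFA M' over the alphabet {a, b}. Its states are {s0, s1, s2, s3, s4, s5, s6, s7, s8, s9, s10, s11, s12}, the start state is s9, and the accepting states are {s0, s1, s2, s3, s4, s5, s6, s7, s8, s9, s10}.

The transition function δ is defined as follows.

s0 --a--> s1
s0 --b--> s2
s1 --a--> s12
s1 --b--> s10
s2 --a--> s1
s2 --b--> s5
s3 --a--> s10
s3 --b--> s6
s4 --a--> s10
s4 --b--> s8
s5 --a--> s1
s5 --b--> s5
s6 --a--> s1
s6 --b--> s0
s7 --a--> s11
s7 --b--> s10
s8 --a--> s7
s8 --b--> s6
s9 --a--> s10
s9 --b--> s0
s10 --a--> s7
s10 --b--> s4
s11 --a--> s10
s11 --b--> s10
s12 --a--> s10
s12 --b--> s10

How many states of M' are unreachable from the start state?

1

Starting at s9 and following transitions, the reachable set is {s0, s1, s2, s4, s5, s6, s7, s8, s9, s10, s11, s12}. That leaves s3 unreachable — 1 in total.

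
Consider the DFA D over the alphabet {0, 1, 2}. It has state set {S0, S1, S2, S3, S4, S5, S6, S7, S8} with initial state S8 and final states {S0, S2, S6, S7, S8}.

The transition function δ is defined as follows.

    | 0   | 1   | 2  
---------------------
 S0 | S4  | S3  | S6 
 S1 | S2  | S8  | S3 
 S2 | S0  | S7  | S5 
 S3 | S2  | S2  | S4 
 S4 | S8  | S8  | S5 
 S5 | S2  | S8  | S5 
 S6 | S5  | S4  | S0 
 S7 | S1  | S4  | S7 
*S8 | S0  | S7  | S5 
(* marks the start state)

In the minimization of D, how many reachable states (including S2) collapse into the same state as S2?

2

P0 = {S0,S2,S6,S7,S8} | {S1,S3,S4,S5}.
Split {S0,S2,S6,S7,S8} by δ(·,0) → {S0,S6,S7} and {S2,S8}.
No further refinement is possible. Final partition (3 blocks): {S0,S6,S7} | {S1,S3,S4,S5} | {S2,S8}.
State S2 belongs to the block {S2,S8}, which has 2 states.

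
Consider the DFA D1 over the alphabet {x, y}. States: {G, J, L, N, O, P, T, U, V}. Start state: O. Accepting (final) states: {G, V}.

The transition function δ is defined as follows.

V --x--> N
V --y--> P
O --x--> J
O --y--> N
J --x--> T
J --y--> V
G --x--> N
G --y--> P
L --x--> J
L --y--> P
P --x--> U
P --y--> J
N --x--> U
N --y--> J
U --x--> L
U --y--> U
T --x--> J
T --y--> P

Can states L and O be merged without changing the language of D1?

Yes

First remove the unreachable states {G}; 8 states remain.
P0 = {V} | {J,L,N,O,P,T,U}.
Refine {J,L,N,O,P,T,U} on symbol y: members go to different blocks, giving {L,N,O,P,T,U} and {J}.
Refine {L,N,O,P,T,U} on symbol x: members go to different blocks, giving {N,P,U} and {L,O,T}.
Refine {N,P,U} on symbol x: members go to different blocks, giving {N,P} and {U}.
The partition is now stable with 5 blocks: {V} | {N,P} | {J} | {L,O,T} | {U}.
L and O lie in the same block of the stable partition, so they are equivalent — no string distinguishes them.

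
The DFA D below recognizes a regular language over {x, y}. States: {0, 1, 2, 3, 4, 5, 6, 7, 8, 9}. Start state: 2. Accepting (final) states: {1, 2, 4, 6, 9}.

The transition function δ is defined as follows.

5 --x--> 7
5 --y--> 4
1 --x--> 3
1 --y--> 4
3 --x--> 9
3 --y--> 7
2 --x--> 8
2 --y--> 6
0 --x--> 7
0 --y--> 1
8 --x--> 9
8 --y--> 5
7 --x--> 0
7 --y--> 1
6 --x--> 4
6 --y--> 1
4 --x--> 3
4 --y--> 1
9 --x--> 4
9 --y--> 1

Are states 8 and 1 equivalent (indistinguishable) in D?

No

All states are reachable from the start state.
Start with accepting vs non-accepting: {1,2,4,6,9} | {0,3,5,7,8}.
Refine {1,2,4,6,9} on symbol x: members go to different blocks, giving {1,2,4} and {6,9}.
Refine {1,2,4} on symbol y: members go to different blocks, giving {1,4} and {2}.
On input x, block {0,3,5,7,8} splits into {0,5,7} and {3,8}.
The partition is now stable with 5 blocks: {1,4} | {0,5,7} | {6,9} | {2} | {3,8}.
8 and 1 end up in different blocks, so they are distinguishable. For instance, the string 'ε' is accepted from only 1.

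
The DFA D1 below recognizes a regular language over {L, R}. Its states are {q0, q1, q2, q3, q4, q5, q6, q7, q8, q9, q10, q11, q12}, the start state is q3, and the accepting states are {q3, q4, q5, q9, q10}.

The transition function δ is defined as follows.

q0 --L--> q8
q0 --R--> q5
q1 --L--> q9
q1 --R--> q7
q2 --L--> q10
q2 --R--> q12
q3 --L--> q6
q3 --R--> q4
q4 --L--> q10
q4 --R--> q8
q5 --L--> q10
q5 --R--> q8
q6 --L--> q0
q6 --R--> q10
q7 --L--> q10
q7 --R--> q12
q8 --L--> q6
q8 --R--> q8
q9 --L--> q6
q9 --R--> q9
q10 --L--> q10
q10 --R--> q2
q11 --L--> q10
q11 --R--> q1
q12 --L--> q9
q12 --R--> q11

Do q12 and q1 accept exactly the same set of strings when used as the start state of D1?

P0 = {q3,q4,q5,q9,q10} | {q0,q1,q2,q6,q7,q8,q11,q12}.
On input L, block {q3,q4,q5,q9,q10} splits into {q4,q5,q10} and {q3,q9}.
Split {q0,q1,q2,q6,q7,q8,q11,q12} by δ(·,L) → {q0,q6,q8} and {q2,q7,q11} and {q1,q12}.
On input R, block {q4,q5,q10} splits into {q4,q5} and {q10}.
Split {q0,q6,q8} by δ(·,R) → {q0} and {q6} and {q8}.
Split {q3,q9} by δ(·,R) → {q3} and {q9}.
No further refinement is possible. Final partition (9 blocks): {q4,q5} | {q0} | {q3} | {q2,q7,q11} | {q1,q12} | {q10} | {q6} | {q8} | {q9}.
q12 and q1 lie in the same block of the stable partition, so they are equivalent — no string distinguishes them.

Yes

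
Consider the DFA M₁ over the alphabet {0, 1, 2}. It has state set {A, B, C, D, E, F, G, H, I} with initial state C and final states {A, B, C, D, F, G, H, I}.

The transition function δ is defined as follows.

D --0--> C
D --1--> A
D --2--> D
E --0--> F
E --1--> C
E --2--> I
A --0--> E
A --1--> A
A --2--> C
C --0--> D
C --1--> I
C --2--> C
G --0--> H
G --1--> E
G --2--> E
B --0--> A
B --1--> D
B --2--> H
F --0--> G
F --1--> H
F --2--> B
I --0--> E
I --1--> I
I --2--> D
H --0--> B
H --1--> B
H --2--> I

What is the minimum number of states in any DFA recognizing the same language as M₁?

Initial partition by acceptance: {A,B,C,D,F,G,H,I} | {E}.
On input 0, block {A,B,C,D,F,G,H,I} splits into {B,C,D,F,G,H} and {A,I}.
Split {B,C,D,F,G,H} by δ(·,0) → {C,D,F,G,H} and {B}.
Split {C,D,F,G,H} by δ(·,0) → {C,D,F,G} and {H}.
Refine {C,D,F,G} on symbol 0: members go to different blocks, giving {C,D,F} and {G}.
Split {C,D,F} by δ(·,0) → {C,D} and {F}.
Stable partition: {C,D} | {E} | {A,I} | {B} | {H} | {G} | {F} — 7 equivalence classes.

7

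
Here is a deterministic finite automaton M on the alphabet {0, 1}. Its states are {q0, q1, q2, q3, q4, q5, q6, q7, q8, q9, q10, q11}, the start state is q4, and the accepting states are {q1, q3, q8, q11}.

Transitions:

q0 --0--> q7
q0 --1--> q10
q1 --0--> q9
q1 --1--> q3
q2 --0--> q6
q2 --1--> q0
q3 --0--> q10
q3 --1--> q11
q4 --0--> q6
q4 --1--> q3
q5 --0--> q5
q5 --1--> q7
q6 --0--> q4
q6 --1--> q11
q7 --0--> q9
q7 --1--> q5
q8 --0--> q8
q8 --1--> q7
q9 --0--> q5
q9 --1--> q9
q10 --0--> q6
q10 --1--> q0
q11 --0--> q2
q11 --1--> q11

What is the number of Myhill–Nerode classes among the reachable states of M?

States {q1,q8} cannot be reached from the start state, so discard them.
Initial partition by acceptance: {q3,q11} | {q0,q2,q4,q5,q6,q7,q9,q10}.
Split {q0,q2,q4,q5,q6,q7,q9,q10} by δ(·,1) → {q0,q2,q5,q7,q9,q10} and {q4,q6}.
Refine {q0,q2,q5,q7,q9,q10} on symbol 0: members go to different blocks, giving {q0,q5,q7,q9} and {q2,q10}.
Split {q0,q5,q7,q9} by δ(·,1) → {q5,q7,q9} and {q0}.
Stable partition: {q3,q11} | {q5,q7,q9} | {q4,q6} | {q2,q10} | {q0} — 5 equivalence classes.

5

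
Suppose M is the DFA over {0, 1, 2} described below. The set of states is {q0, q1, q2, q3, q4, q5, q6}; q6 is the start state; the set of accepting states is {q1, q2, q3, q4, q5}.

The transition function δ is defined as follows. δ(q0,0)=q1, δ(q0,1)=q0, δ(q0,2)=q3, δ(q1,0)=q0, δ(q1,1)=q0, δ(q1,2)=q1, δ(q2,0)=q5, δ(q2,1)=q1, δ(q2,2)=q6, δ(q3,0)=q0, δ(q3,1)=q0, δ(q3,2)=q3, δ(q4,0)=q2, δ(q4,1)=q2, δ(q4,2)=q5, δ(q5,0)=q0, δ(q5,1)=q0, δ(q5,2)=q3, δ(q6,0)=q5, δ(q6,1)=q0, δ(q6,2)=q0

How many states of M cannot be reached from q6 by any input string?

Starting at q6 and following transitions, the reachable set is {q0, q1, q3, q5, q6}. That leaves q2, q4 unreachable — 2 in total.

2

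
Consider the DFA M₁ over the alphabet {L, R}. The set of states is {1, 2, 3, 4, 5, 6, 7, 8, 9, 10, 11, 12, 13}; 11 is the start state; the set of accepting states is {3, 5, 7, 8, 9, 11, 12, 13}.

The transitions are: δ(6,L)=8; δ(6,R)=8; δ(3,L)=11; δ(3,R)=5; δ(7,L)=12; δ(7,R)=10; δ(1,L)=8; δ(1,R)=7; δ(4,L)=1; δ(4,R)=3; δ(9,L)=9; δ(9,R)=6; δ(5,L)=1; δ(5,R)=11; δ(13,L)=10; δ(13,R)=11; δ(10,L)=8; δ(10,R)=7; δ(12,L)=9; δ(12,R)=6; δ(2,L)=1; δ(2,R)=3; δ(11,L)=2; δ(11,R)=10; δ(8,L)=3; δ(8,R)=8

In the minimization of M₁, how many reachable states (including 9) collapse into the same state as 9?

Reachable states from the start: {1,2,3,5,6,7,8,9,10,11,12}. Unreachable: {4,13} — drop them.
Start with accepting vs non-accepting: {3,5,7,8,9,11,12} | {1,2,6,10}.
Split {3,5,7,8,9,11,12} by δ(·,L) → {3,7,8,9,12} and {5,11}.
Split {3,7,8,9,12} by δ(·,L) → {7,8,9,12} and {3}.
Split {7,8,9,12} by δ(·,L) → {7,9,12} and {8}.
Refine {1,2,6,10} on symbol L: members go to different blocks, giving {1,6,10} and {2}.
Split {1,6,10} by δ(·,R) → {1,10} and {6}.
Refine {7,9,12} on symbol R: members go to different blocks, giving {9,12} and {7}.
On input L, block {5,11} splits into {5} and {11}.
No further refinement is possible. Final partition (9 blocks): {9,12} | {1,10} | {5} | {3} | {8} | {2} | {6} | {7} | {11}.
State 9 belongs to the block {9,12}, which has 2 states.

2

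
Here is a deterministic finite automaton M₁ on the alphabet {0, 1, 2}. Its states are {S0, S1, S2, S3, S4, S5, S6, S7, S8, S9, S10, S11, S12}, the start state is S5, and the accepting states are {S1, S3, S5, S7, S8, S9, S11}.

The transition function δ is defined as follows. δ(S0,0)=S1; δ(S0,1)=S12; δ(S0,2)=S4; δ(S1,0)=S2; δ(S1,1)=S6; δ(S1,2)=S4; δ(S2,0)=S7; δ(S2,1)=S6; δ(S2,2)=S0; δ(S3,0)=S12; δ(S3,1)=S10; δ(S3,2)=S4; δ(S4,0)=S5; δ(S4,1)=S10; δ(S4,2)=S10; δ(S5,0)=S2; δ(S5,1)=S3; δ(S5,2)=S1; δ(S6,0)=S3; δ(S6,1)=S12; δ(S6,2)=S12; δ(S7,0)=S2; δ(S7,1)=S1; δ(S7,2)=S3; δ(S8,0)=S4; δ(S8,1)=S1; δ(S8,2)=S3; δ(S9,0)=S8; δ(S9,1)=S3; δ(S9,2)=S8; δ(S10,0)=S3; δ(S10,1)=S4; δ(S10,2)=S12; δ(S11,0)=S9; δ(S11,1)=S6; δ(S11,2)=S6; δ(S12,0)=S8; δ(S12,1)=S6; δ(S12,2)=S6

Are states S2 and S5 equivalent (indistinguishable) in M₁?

No

Reachable states from the start: {S0,S1,S2,S3,S4,S5,S6,S7,S8,S10,S12}. Unreachable: {S9,S11} — drop them.
Start with accepting vs non-accepting: {S1,S3,S5,S7,S8} | {S0,S2,S4,S6,S10,S12}.
On input 1, block {S1,S3,S5,S7,S8} splits into {S5,S7,S8} and {S1,S3}.
Refine {S0,S2,S4,S6,S10,S12} on symbol 0: members go to different blocks, giving {S0,S6,S10} and {S2,S4,S12}.
No further refinement is possible. Final partition (4 blocks): {S5,S7,S8} | {S0,S6,S10} | {S1,S3} | {S2,S4,S12}.
S2 and S5 end up in different blocks, so they are distinguishable. For instance, the string 'ε' is accepted from only S5.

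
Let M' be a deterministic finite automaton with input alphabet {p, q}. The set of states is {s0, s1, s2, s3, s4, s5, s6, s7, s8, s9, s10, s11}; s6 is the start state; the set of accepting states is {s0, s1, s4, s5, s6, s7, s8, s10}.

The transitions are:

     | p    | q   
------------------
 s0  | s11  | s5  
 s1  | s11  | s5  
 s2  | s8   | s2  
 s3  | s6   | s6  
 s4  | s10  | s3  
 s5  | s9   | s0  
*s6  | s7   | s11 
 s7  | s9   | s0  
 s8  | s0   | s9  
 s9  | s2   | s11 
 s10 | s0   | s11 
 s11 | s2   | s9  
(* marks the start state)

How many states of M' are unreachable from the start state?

4

No path from s6 leads to s1, s3, s4, s10; the other 8 states are all reachable.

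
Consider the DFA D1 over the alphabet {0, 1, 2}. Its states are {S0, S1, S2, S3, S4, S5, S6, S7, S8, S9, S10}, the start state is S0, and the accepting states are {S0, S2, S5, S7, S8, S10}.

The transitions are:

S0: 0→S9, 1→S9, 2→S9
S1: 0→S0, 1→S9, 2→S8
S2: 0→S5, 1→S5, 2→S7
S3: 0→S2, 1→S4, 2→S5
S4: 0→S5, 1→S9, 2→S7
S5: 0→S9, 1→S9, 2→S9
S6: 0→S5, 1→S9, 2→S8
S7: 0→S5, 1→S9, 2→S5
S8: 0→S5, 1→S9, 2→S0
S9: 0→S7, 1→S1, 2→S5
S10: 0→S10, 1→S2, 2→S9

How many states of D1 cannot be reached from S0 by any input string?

Starting at S0 and following transitions, the reachable set is {S0, S1, S5, S7, S8, S9}. That leaves S2, S3, S4, S6, S10 unreachable — 5 in total.

5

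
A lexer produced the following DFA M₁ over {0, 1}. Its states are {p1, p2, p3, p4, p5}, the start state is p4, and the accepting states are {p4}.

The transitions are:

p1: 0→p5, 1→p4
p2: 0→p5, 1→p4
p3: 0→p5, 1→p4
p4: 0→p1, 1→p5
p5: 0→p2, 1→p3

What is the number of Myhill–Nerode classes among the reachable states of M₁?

3

All states are reachable from the start state.
P0 = {p4} | {p1,p2,p3,p5}.
Refine {p1,p2,p3,p5} on symbol 1: members go to different blocks, giving {p1,p2,p3} and {p5}.
Stable partition: {p4} | {p1,p2,p3} | {p5} — 3 equivalence classes.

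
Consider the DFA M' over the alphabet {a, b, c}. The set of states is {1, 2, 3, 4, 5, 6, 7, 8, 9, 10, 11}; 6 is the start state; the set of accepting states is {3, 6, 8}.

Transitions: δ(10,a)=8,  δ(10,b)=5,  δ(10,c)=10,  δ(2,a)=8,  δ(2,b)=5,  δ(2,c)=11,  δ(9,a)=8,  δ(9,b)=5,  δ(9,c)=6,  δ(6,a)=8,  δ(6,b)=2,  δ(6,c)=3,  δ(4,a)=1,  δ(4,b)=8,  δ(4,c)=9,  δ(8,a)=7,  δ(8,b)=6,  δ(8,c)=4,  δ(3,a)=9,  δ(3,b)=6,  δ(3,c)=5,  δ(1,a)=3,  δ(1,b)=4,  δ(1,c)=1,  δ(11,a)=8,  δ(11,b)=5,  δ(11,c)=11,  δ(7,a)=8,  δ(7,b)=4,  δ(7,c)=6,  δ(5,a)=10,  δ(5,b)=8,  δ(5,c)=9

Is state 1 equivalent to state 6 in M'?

All states are reachable from the start state.
P0 = {3,6,8} | {1,2,4,5,7,9,10,11}.
Refine {3,6,8} on symbol a: members go to different blocks, giving {3,8} and {6}.
On input a, block {1,2,4,5,7,9,10,11} splits into {1,2,7,9,10,11} and {4,5}.
Split {1,2,7,9,10,11} by δ(·,c) → {1,2,10,11} and {7,9}.
Stable partition: {3,8} | {1,2,10,11} | {6} | {4,5} | {7,9} — 5 equivalence classes.
1 and 6 end up in different blocks, so they are distinguishable. For instance, the string 'ε' is accepted from only 6.

No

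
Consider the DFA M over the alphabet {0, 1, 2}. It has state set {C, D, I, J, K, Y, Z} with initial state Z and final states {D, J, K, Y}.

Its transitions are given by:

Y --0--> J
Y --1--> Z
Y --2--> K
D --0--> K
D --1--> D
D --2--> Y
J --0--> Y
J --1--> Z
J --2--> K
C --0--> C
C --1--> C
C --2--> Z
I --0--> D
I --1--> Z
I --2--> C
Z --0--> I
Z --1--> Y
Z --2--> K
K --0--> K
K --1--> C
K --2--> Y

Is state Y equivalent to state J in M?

All states are reachable from the start state.
P0 = {D,J,K,Y} | {C,I,Z}.
Refine {D,J,K,Y} on symbol 1: members go to different blocks, giving {J,K,Y} and {D}.
On input 0, block {C,I,Z} splits into {C,Z} and {I}.
Split {C,Z} by δ(·,0) → {C} and {Z}.
Split {J,K,Y} by δ(·,1) → {J,Y} and {K}.
The partition is now stable with 6 blocks: {J,Y} | {C} | {D} | {I} | {Z} | {K}.
Y and J lie in the same block of the stable partition, so they are equivalent — no string distinguishes them.

Yes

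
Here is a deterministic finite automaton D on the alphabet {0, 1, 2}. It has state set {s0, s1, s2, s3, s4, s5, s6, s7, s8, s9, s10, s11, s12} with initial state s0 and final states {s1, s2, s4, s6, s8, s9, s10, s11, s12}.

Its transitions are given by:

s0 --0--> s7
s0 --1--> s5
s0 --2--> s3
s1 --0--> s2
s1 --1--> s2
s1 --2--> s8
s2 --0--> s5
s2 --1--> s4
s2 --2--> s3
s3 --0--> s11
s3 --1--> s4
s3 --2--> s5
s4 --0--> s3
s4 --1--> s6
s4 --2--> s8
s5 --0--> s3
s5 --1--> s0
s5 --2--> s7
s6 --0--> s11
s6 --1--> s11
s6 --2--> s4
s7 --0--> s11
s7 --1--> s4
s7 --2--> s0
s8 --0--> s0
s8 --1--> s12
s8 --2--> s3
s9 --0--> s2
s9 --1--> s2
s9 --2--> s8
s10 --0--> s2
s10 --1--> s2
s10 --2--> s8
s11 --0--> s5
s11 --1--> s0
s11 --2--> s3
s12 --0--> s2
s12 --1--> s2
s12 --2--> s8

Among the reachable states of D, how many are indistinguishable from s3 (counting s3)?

2

States {s1,s9,s10} cannot be reached from the start state, so discard them.
P0 = {s2,s4,s6,s8,s11,s12} | {s0,s3,s5,s7}.
On input 0, block {s2,s4,s6,s8,s11,s12} splits into {s2,s4,s8,s11} and {s6,s12}.
Refine {s2,s4,s8,s11} on symbol 1: members go to different blocks, giving {s4,s8} and {s2} and {s11}.
Refine {s4,s8} on symbol 2: members go to different blocks, giving {s4} and {s8}.
Refine {s0,s3,s5,s7} on symbol 0: members go to different blocks, giving {s0,s5} and {s3,s7}.
On input 0, block {s6,s12} splits into {s6} and {s12}.
Stable partition: {s4} | {s0,s5} | {s6} | {s2} | {s11} | {s8} | {s3,s7} | {s12} — 8 equivalence classes.
State s3 belongs to the block {s3,s7}, which has 2 states.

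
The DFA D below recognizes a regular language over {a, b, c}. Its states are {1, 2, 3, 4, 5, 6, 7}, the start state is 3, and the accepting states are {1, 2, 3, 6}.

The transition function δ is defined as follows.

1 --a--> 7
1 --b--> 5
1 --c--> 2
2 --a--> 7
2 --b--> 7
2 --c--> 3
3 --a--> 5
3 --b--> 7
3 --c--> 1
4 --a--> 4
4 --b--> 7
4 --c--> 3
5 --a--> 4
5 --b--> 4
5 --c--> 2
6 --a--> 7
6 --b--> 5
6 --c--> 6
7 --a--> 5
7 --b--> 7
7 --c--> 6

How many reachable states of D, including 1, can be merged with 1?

P0 = {1,2,3,6} | {4,5,7}.
No further refinement is possible. Final partition (2 blocks): {1,2,3,6} | {4,5,7}.
The equivalence class containing 1 is {1,2,3,6}, of size 4.

4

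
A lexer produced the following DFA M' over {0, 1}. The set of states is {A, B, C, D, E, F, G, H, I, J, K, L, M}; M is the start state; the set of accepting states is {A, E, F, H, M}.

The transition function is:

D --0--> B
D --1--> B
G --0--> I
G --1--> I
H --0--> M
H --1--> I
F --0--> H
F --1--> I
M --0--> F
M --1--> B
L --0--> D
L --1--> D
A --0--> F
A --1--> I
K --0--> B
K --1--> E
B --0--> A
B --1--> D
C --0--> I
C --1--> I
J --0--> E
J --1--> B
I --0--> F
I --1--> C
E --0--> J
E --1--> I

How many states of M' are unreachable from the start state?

Starting at M and following transitions, the reachable set is {A, B, C, D, F, H, I, M}. That leaves E, G, J, K, L unreachable — 5 in total.

5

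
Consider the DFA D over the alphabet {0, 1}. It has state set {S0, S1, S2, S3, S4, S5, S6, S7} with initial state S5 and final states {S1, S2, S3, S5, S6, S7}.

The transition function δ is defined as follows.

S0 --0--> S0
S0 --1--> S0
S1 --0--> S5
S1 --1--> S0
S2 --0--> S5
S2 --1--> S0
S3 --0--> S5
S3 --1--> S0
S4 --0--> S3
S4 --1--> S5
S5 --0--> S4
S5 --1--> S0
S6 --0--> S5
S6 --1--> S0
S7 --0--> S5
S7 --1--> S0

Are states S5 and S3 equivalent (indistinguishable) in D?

Reachable states from the start: {S0,S3,S4,S5}. Unreachable: {S1,S2,S6,S7} — drop them.
Initial partition by acceptance: {S3,S5} | {S0,S4}.
On input 0, block {S3,S5} splits into {S3} and {S5}.
On input 0, block {S0,S4} splits into {S0} and {S4}.
No further refinement is possible. Final partition (4 blocks): {S3} | {S0} | {S5} | {S4}.
S5 and S3 end up in different blocks, so they are distinguishable. For instance, the string '0' is accepted from only S3.

No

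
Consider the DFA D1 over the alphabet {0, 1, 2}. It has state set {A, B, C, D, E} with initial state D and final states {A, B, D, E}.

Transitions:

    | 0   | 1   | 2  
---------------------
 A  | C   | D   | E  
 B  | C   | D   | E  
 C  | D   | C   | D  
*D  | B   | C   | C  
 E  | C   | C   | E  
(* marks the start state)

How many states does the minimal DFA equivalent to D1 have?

First remove the unreachable states {A}; 4 states remain.
Start with accepting vs non-accepting: {B,D,E} | {C}.
Refine {B,D,E} on symbol 0: members go to different blocks, giving {B,E} and {D}.
On input 1, block {B,E} splits into {B} and {E}.
Stable partition: {B} | {C} | {D} | {E} — 4 equivalence classes.

4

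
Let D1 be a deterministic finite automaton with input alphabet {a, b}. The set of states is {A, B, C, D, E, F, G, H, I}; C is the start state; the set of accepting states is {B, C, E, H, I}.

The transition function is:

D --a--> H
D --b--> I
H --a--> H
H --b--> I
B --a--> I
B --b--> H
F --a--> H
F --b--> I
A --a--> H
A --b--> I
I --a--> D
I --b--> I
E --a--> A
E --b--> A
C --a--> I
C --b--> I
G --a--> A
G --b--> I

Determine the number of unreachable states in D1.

BFS from C reaches {C, D, H, I}; the 5 state(s) A, B, E, F, G are never visited.

5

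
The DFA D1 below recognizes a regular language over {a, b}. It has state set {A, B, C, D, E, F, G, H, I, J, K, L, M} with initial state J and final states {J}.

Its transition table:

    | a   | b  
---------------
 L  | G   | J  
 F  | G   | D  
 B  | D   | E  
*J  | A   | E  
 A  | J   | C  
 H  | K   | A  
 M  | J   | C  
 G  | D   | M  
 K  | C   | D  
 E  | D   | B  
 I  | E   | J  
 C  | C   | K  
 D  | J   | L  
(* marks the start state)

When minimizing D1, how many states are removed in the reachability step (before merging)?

3

BFS from J reaches {A, B, C, D, E, G, J, K, L, M}; the 3 state(s) F, H, I are never visited.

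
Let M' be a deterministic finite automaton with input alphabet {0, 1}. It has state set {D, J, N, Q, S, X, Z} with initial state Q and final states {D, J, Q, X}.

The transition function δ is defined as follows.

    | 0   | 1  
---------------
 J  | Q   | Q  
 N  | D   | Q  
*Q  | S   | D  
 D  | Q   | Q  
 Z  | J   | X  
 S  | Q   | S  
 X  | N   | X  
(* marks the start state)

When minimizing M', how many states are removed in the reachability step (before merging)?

4

BFS from Q reaches {D, Q, S}; the 4 state(s) J, N, X, Z are never visited.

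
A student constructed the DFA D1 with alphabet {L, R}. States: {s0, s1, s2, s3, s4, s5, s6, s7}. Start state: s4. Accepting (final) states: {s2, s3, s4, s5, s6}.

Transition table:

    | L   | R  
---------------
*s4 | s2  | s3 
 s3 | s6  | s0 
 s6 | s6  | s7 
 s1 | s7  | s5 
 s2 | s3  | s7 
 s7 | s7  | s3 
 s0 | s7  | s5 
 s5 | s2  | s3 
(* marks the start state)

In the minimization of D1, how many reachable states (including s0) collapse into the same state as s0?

States {s1} cannot be reached from the start state, so discard them.
Initial partition by acceptance: {s2,s3,s4,s5,s6} | {s0,s7}.
Refine {s2,s3,s4,s5,s6} on symbol R: members go to different blocks, giving {s2,s3,s6} and {s4,s5}.
On input R, block {s0,s7} splits into {s0} and {s7}.
On input R, block {s2,s3,s6} splits into {s2,s6} and {s3}.
Refine {s2,s6} on symbol L: members go to different blocks, giving {s2} and {s6}.
No further refinement is possible. Final partition (6 blocks): {s2} | {s0} | {s4,s5} | {s7} | {s3} | {s6}.
The equivalence class containing s0 is {s0}, of size 1.

1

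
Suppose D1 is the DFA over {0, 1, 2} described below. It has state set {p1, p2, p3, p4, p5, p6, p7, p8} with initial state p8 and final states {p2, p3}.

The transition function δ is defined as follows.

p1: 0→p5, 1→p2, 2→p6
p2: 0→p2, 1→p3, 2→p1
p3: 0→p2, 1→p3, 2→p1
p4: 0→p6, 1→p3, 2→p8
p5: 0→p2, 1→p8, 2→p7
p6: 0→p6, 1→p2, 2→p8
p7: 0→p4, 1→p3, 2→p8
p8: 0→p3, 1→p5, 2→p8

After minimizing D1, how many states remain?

Initial partition by acceptance: {p2,p3} | {p1,p4,p5,p6,p7,p8}.
Split {p1,p4,p5,p6,p7,p8} by δ(·,0) → {p1,p4,p6,p7} and {p5,p8}.
Split {p1,p4,p6,p7} by δ(·,0) → {p4,p6,p7} and {p1}.
On input 2, block {p5,p8} splits into {p5} and {p8}.
The partition is now stable with 5 blocks: {p2,p3} | {p4,p6,p7} | {p5} | {p1} | {p8}.

5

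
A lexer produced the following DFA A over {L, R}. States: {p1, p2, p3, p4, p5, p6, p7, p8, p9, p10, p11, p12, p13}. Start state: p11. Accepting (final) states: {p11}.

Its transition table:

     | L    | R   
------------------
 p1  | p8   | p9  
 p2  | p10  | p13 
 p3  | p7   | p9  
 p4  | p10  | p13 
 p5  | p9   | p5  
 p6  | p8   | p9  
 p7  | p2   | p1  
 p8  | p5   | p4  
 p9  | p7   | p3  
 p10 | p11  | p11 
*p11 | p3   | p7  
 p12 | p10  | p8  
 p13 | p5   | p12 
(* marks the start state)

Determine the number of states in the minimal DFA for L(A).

First remove the unreachable states {p6}; 12 states remain.
Initial partition by acceptance: {p11} | {p1,p2,p3,p4,p5,p7,p8,p9,p10,p12,p13}.
Refine {p1,p2,p3,p4,p5,p7,p8,p9,p10,p12,p13} on symbol L: members go to different blocks, giving {p1,p2,p3,p4,p5,p7,p8,p9,p12,p13} and {p10}.
Refine {p1,p2,p3,p4,p5,p7,p8,p9,p12,p13} on symbol L: members go to different blocks, giving {p1,p3,p5,p7,p8,p9,p13} and {p2,p4,p12}.
Split {p1,p3,p5,p7,p8,p9,p13} by δ(·,L) → {p1,p3,p5,p8,p9,p13} and {p7}.
Refine {p1,p3,p5,p8,p9,p13} on symbol L: members go to different blocks, giving {p1,p5,p8,p13} and {p3,p9}.
On input L, block {p1,p5,p8,p13} splits into {p1,p8,p13} and {p5}.
Split {p1,p8,p13} by δ(·,L) → {p8,p13} and {p1}.
No further refinement is possible. Final partition (8 blocks): {p11} | {p8,p13} | {p10} | {p2,p4,p12} | {p7} | {p3,p9} | {p5} | {p1}.

8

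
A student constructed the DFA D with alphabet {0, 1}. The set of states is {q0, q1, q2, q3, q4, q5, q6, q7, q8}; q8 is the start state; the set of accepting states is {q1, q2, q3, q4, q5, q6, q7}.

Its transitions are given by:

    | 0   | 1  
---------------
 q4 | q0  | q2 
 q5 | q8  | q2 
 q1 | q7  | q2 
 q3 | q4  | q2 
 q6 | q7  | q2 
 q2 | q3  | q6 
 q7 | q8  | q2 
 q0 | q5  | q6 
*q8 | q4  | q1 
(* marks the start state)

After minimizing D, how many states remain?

4

All states are reachable from the start state.
P0 = {q1,q2,q3,q4,q5,q6,q7} | {q0,q8}.
Split {q1,q2,q3,q4,q5,q6,q7} by δ(·,0) → {q1,q2,q3,q6} and {q4,q5,q7}.
Refine {q1,q2,q3,q6} on symbol 0: members go to different blocks, giving {q1,q3,q6} and {q2}.
Stable partition: {q1,q3,q6} | {q0,q8} | {q4,q5,q7} | {q2} — 4 equivalence classes.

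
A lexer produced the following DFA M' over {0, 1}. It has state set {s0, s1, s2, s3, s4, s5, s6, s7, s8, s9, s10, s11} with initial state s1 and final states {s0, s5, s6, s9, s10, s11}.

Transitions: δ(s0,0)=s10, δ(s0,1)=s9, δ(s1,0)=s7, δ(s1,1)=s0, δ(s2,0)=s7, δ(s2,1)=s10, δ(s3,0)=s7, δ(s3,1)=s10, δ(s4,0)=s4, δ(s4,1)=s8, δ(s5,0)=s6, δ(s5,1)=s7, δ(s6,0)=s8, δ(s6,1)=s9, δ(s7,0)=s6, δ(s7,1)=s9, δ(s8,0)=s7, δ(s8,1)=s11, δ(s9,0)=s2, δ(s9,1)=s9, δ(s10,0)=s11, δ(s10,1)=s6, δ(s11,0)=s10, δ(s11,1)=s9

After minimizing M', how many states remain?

4

First remove the unreachable states {s3,s4,s5}; 9 states remain.
Initial partition by acceptance: {s0,s6,s9,s10,s11} | {s1,s2,s7,s8}.
Split {s0,s6,s9,s10,s11} by δ(·,0) → {s0,s10,s11} and {s6,s9}.
Split {s1,s2,s7,s8} by δ(·,0) → {s1,s2,s8} and {s7}.
No further refinement is possible. Final partition (4 blocks): {s0,s10,s11} | {s1,s2,s8} | {s6,s9} | {s7}.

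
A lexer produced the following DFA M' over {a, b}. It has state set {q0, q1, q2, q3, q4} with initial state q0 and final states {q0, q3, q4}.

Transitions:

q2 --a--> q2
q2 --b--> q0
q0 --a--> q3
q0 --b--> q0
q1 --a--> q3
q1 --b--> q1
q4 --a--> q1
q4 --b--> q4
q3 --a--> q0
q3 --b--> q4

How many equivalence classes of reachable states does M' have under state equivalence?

4

First remove the unreachable states {q2}; 4 states remain.
Start with accepting vs non-accepting: {q0,q3,q4} | {q1}.
Refine {q0,q3,q4} on symbol a: members go to different blocks, giving {q0,q3} and {q4}.
On input b, block {q0,q3} splits into {q0} and {q3}.
No further refinement is possible. Final partition (4 blocks): {q0} | {q1} | {q4} | {q3}.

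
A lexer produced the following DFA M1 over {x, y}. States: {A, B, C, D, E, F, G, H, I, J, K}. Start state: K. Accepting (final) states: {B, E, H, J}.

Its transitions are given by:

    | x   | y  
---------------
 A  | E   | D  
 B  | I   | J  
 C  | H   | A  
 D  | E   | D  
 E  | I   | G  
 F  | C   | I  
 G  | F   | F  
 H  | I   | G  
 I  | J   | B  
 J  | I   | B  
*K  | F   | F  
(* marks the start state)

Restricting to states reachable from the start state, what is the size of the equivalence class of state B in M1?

Every state is reachable, so we keep all 11.
P0 = {B,E,H,J} | {A,C,D,F,G,I,K}.
Refine {B,E,H,J} on symbol y: members go to different blocks, giving {B,J} and {E,H}.
Refine {A,C,D,F,G,I,K} on symbol x: members go to different blocks, giving {A,C,D} and {F,G,K} and {I}.
On input x, block {F,G,K} splits into {G,K} and {F}.
The partition is now stable with 6 blocks: {B,J} | {A,C,D} | {E,H} | {G,K} | {I} | {F}.
The equivalence class containing B is {B,J}, of size 2.

2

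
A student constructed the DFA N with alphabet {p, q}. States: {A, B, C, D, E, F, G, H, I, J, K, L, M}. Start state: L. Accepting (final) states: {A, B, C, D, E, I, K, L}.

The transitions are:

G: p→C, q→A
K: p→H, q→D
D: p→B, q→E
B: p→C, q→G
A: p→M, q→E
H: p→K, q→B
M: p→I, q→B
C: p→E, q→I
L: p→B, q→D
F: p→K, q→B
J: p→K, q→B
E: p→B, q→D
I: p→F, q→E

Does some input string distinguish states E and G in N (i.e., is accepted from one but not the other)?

States {J} cannot be reached from the start state, so discard them.
P0 = {A,B,C,D,E,I,K,L} | {F,G,H,M}.
Refine {A,B,C,D,E,I,K,L} on symbol p: members go to different blocks, giving {B,C,D,E,L} and {A,I,K}.
Split {B,C,D,E,L} by δ(·,q) → {D,E,L} and {B} and {C}.
On input p, block {F,G,H,M} splits into {F,H,M} and {G}.
No further refinement is possible. Final partition (6 blocks): {D,E,L} | {F,H,M} | {A,I,K} | {B} | {C} | {G}.
E and G end up in different blocks, so they are distinguishable. For instance, the string 'ε' is accepted from only E.

Yes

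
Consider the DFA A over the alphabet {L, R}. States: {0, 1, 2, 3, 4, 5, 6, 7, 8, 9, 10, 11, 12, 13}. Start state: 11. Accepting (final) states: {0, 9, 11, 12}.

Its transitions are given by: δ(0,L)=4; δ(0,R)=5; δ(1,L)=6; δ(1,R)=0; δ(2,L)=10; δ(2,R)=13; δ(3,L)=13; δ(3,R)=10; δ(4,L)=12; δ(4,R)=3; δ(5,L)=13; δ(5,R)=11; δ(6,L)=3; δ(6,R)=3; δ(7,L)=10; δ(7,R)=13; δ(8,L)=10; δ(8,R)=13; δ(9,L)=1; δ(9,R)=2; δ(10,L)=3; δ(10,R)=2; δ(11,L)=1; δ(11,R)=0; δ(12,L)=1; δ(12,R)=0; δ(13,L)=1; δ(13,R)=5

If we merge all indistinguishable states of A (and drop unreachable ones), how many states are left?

10

First remove the unreachable states {7,8,9}; 11 states remain.
Start with accepting vs non-accepting: {0,11,12} | {1,2,3,4,5,6,10,13}.
Refine {0,11,12} on symbol R: members go to different blocks, giving {11,12} and {0}.
On input L, block {1,2,3,4,5,6,10,13} splits into {1,2,3,5,6,10,13} and {4}.
On input R, block {1,2,3,5,6,10,13} splits into {2,3,6,10,13} and {1} and {5}.
Split {2,3,6,10,13} by δ(·,L) → {2,3,6,10} and {13}.
Refine {2,3,6,10} on symbol L: members go to different blocks, giving {2,6,10} and {3}.
Refine {2,6,10} on symbol L: members go to different blocks, giving {6,10} and {2}.
On input R, block {6,10} splits into {6} and {10}.
No further refinement is possible. Final partition (10 blocks): {11,12} | {6} | {0} | {4} | {1} | {5} | {13} | {3} | {2} | {10}.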